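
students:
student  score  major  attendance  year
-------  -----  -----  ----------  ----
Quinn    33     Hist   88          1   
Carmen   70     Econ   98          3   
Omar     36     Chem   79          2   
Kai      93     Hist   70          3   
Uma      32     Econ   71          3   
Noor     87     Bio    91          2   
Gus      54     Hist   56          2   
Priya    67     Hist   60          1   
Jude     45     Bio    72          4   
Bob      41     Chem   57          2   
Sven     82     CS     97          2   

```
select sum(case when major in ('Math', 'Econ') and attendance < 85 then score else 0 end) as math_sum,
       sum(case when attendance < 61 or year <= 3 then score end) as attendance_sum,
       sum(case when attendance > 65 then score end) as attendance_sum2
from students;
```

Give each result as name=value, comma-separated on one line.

[math_sum: major in ('Math', 'Econ') and attendance < 85]
student=Quinn: ✗
student=Carmen: ✗
student=Omar: ✗
student=Kai: ✗
student=Uma: ✓ → 32
student=Noor: ✗
student=Gus: ✗
student=Priya: ✗
student=Jude: ✗
student=Bob: ✗
student=Sven: ✗
math_sum = 32
—
[attendance_sum: attendance < 61 or year <= 3]
student=Quinn: ✓ → 33
student=Carmen: ✓ → 70
student=Omar: ✓ → 36
student=Kai: ✓ → 93
student=Uma: ✓ → 32
student=Noor: ✓ → 87
student=Gus: ✓ → 54
student=Priya: ✓ → 67
student=Jude: ✗
student=Bob: ✓ → 41
student=Sven: ✓ → 82
attendance_sum = 33 + 70 + 36 + 93 + 32 + 87 + 54 + 67 + 41 + 82 = 595
—
[attendance_sum2: attendance > 65]
student=Quinn: ✓ → 33
student=Carmen: ✓ → 70
student=Omar: ✓ → 36
student=Kai: ✓ → 93
student=Uma: ✓ → 32
student=Noor: ✓ → 87
student=Gus: ✗
student=Priya: ✗
student=Jude: ✓ → 45
student=Bob: ✗
student=Sven: ✓ → 82
attendance_sum2 = 33 + 70 + 36 + 93 + 32 + 87 + 45 + 82 = 478

math_sum=32, attendance_sum=595, attendance_sum2=478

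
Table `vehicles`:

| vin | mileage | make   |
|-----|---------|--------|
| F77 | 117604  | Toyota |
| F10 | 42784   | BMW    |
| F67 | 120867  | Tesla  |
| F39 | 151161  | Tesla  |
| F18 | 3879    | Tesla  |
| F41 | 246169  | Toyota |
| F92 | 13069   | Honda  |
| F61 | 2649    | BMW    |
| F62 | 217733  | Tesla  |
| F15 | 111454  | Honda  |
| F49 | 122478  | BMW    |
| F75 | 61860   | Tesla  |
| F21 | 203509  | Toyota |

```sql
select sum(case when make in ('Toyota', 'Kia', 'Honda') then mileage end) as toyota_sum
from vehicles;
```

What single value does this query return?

vin=F77: ✓ → 117604
vin=F10: ✗
vin=F67: ✗
vin=F39: ✗
vin=F18: ✗
vin=F41: ✓ → 246169
vin=F92: ✓ → 13069
vin=F61: ✗
vin=F62: ✗
vin=F15: ✓ → 111454
vin=F49: ✗
vin=F75: ✗
vin=F21: ✓ → 203509
toyota_sum = 117604 + 246169 + 13069 + 111454 + 203509 = 691805

691805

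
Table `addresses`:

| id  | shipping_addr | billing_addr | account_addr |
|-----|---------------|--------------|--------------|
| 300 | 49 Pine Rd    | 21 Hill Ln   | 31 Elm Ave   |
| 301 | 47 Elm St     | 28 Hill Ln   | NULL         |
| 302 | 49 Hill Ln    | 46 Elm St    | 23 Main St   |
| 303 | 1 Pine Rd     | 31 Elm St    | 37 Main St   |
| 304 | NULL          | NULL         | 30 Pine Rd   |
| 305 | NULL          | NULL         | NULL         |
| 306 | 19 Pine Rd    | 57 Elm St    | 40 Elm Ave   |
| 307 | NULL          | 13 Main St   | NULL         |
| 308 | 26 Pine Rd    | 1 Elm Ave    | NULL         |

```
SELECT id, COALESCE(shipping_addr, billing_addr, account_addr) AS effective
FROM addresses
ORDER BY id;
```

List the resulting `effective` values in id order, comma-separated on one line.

id=300: shipping_addr=49 Pine Rd → 49 Pine Rd
id=301: shipping_addr=47 Elm St → 47 Elm St
id=302: shipping_addr=49 Hill Ln → 49 Hill Ln
id=303: shipping_addr=1 Pine Rd → 1 Pine Rd
id=304: shipping_addr=NULL, billing_addr=NULL, account_addr=30 Pine Rd → 30 Pine Rd
id=305: shipping_addr=NULL, billing_addr=NULL, account_addr=NULL (all NULL) → NULL
id=306: shipping_addr=19 Pine Rd → 19 Pine Rd
id=307: shipping_addr=NULL, billing_addr=13 Main St → 13 Main St
id=308: shipping_addr=26 Pine Rd → 26 Pine Rd

49 Pine Rd, 47 Elm St, 49 Hill Ln, 1 Pine Rd, 30 Pine Rd, NULL, 19 Pine Rd, 13 Main St, 26 Pine Rd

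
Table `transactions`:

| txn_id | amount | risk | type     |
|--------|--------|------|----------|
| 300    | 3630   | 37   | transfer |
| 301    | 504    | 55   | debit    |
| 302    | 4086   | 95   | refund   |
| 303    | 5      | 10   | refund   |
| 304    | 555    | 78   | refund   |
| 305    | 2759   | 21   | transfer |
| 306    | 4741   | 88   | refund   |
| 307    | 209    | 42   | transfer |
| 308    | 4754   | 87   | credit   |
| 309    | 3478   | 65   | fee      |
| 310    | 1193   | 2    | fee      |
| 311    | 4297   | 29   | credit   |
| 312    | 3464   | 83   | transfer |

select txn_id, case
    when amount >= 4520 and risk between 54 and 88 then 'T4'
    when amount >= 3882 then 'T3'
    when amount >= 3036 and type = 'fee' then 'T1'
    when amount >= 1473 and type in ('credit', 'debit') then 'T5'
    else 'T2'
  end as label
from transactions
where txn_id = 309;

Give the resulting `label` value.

txn_id = 309: amount=3478, risk=65, type=fee.
amount >= 4520 and risk between 54 and 88 → false
amount >= 3882 → false
amount >= 3036 and type = 'fee' → true → T1

T1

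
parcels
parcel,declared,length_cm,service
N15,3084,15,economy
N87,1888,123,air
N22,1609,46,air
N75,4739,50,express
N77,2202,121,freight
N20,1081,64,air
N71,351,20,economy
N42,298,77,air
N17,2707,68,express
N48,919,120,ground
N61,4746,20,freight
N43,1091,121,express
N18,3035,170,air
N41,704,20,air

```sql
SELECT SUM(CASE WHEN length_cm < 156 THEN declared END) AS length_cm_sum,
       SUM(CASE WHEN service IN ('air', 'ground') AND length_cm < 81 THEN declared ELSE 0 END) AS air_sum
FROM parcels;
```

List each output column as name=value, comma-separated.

length_cm_sum=25419, air_sum=3692

[length_cm_sum: length_cm < 156]
parcel=N15: ✓ → 3084
parcel=N87: ✓ → 1888
parcel=N22: ✓ → 1609
parcel=N75: ✓ → 4739
parcel=N77: ✓ → 2202
parcel=N20: ✓ → 1081
parcel=N71: ✓ → 351
parcel=N42: ✓ → 298
parcel=N17: ✓ → 2707
parcel=N48: ✓ → 919
parcel=N61: ✓ → 4746
parcel=N43: ✓ → 1091
parcel=N18: ✗
parcel=N41: ✓ → 704
length_cm_sum = 3084 + 1888 + 1609 + 4739 + 2202 + 1081 + 351 + 298 + 2707 + 919 + 4746 + 1091 + 704 = 25419
—
[air_sum: service IN ('air', 'ground') AND length_cm < 81]
parcel=N15: ✗
parcel=N87: ✗
parcel=N22: ✓ → 1609
parcel=N75: ✗
parcel=N77: ✗
parcel=N20: ✓ → 1081
parcel=N71: ✗
parcel=N42: ✓ → 298
parcel=N17: ✗
parcel=N48: ✗
parcel=N61: ✗
parcel=N43: ✗
parcel=N18: ✗
parcel=N41: ✓ → 704
air_sum = 1609 + 1081 + 298 + 704 = 3692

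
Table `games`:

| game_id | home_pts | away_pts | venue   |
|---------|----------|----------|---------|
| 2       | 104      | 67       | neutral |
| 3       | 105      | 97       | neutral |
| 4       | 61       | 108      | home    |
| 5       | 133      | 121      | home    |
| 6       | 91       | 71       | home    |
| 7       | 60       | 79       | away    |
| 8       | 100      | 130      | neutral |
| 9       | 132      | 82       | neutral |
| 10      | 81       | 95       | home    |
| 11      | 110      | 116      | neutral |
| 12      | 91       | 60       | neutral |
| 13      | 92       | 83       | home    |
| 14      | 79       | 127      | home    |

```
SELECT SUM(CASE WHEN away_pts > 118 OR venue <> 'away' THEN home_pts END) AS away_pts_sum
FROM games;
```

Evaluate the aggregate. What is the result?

game_id=2: ✓ → 104
game_id=3: ✓ → 105
game_id=4: ✓ → 61
game_id=5: ✓ → 133
game_id=6: ✓ → 91
game_id=7: ✗
game_id=8: ✓ → 100
game_id=9: ✓ → 132
game_id=10: ✓ → 81
game_id=11: ✓ → 110
game_id=12: ✓ → 91
game_id=13: ✓ → 92
game_id=14: ✓ → 79
away_pts_sum = 104 + 105 + 61 + 133 + 91 + 100 + 132 + 81 + 110 + 91 + 92 + 79 = 1179

1179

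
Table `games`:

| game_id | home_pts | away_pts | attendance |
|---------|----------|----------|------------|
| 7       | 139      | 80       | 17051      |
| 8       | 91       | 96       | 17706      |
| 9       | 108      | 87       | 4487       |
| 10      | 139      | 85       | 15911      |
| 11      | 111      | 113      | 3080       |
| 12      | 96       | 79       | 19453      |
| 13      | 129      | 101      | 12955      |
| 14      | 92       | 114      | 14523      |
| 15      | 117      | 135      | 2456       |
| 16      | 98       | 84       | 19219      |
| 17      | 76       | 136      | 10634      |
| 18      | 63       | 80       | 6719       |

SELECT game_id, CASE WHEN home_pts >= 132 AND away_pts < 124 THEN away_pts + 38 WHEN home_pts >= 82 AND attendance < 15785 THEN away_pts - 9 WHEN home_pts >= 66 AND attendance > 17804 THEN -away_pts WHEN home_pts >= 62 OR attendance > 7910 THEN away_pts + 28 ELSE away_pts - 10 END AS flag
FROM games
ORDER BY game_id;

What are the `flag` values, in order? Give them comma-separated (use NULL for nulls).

118, 124, 78, 123, 104, -79, 92, 105, 126, -84, 164, 108

game_id=7: home_pts >= 132 AND away_pts < 124 → 118
game_id=8: home_pts >= 62 OR attendance > 7910 → 124
game_id=9: home_pts >= 82 AND attendance < 15785 → 78
game_id=10: home_pts >= 132 AND away_pts < 124 → 123
game_id=11: home_pts >= 82 AND attendance < 15785 → 104
game_id=12: home_pts >= 66 AND attendance > 17804 → -79
game_id=13: home_pts >= 82 AND attendance < 15785 → 92
game_id=14: home_pts >= 82 AND attendance < 15785 → 105
game_id=15: home_pts >= 82 AND attendance < 15785 → 126
game_id=16: home_pts >= 66 AND attendance > 17804 → -84
game_id=17: home_pts >= 62 OR attendance > 7910 → 164
game_id=18: home_pts >= 62 OR attendance > 7910 → 108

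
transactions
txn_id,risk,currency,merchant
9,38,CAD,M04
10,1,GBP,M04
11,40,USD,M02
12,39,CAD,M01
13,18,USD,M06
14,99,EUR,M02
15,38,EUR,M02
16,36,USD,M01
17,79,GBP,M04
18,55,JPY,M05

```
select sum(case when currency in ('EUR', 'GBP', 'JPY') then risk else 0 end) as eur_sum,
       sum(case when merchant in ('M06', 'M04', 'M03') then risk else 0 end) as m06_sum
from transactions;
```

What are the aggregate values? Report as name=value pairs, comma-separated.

eur_sum=272, m06_sum=136

[eur_sum: currency in ('EUR', 'GBP', 'JPY')]
txn_id=9: ✗
txn_id=10: ✓ → 1
txn_id=11: ✗
txn_id=12: ✗
txn_id=13: ✗
txn_id=14: ✓ → 99
txn_id=15: ✓ → 38
txn_id=16: ✗
txn_id=17: ✓ → 79
txn_id=18: ✓ → 55
eur_sum = 1 + 99 + 38 + 79 + 55 = 272
—
[m06_sum: merchant in ('M06', 'M04', 'M03')]
txn_id=9: ✓ → 38
txn_id=10: ✓ → 1
txn_id=11: ✗
txn_id=12: ✗
txn_id=13: ✓ → 18
txn_id=14: ✗
txn_id=15: ✗
txn_id=16: ✗
txn_id=17: ✓ → 79
txn_id=18: ✗
m06_sum = 38 + 1 + 18 + 79 = 136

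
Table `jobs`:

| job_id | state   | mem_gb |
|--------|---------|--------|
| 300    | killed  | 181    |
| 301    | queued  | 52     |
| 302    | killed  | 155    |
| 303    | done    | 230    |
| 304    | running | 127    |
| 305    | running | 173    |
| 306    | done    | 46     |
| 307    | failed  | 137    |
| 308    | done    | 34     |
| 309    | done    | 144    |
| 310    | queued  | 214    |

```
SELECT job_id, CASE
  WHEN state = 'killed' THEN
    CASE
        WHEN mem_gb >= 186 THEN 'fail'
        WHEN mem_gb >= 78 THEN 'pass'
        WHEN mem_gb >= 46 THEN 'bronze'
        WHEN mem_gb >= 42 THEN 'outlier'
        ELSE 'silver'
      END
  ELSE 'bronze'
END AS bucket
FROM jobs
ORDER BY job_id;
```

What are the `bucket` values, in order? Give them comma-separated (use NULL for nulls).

pass, bronze, pass, bronze, bronze, bronze, bronze, bronze, bronze, bronze, bronze

job_id=300: state='killed' → inner[mem_gb >= 78] → pass
job_id=301: state='queued' → outer ELSE → bronze
job_id=302: state='killed' → inner[mem_gb >= 78] → pass
job_id=303: state='done' → outer ELSE → bronze
job_id=304: state='running' → outer ELSE → bronze
job_id=305: state='running' → outer ELSE → bronze
job_id=306: state='done' → outer ELSE → bronze
job_id=307: state='failed' → outer ELSE → bronze
job_id=308: state='done' → outer ELSE → bronze
job_id=309: state='done' → outer ELSE → bronze
job_id=310: state='queued' → outer ELSE → bronze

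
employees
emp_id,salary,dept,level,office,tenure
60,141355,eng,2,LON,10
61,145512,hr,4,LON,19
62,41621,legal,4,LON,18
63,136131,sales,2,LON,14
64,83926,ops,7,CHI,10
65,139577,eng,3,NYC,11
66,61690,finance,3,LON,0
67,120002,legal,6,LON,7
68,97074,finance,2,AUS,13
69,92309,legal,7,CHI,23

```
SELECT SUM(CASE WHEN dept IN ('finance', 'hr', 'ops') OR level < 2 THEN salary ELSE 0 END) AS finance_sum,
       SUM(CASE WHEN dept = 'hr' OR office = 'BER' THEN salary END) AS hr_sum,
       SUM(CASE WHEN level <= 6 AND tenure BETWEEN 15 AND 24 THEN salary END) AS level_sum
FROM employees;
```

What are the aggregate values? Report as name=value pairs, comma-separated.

finance_sum=388202, hr_sum=145512, level_sum=187133

[finance_sum: dept IN ('finance', 'hr', 'ops') OR level < 2]
emp_id=60: ✗
emp_id=61: ✓ → 145512
emp_id=62: ✗
emp_id=63: ✗
emp_id=64: ✓ → 83926
emp_id=65: ✗
emp_id=66: ✓ → 61690
emp_id=67: ✗
emp_id=68: ✓ → 97074
emp_id=69: ✗
finance_sum = 145512 + 83926 + 61690 + 97074 = 388202
—
[hr_sum: dept = 'hr' OR office = 'BER']
emp_id=60: ✗
emp_id=61: ✓ → 145512
emp_id=62: ✗
emp_id=63: ✗
emp_id=64: ✗
emp_id=65: ✗
emp_id=66: ✗
emp_id=67: ✗
emp_id=68: ✗
emp_id=69: ✗
hr_sum = 145512
—
[level_sum: level <= 6 AND tenure BETWEEN 15 AND 24]
emp_id=60: ✗
emp_id=61: ✓ → 145512
emp_id=62: ✓ → 41621
emp_id=63: ✗
emp_id=64: ✗
emp_id=65: ✗
emp_id=66: ✗
emp_id=67: ✗
emp_id=68: ✗
emp_id=69: ✗
level_sum = 145512 + 41621 = 187133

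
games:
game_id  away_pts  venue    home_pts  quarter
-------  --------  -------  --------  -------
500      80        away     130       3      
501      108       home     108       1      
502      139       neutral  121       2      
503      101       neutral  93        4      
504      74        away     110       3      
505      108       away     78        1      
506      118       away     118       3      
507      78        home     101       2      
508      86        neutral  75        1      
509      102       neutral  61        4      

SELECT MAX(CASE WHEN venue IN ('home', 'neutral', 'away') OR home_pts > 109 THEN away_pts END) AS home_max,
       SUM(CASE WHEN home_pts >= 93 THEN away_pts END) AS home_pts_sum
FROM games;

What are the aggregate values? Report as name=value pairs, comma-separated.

[home_max: venue IN ('home', 'neutral', 'away') OR home_pts > 109]
game_id=500: ✓ → 80
game_id=501: ✓ → 108
game_id=502: ✓ → 139
game_id=503: ✓ → 101
game_id=504: ✓ → 74
game_id=505: ✓ → 108
game_id=506: ✓ → 118
game_id=507: ✓ → 78
game_id=508: ✓ → 86
game_id=509: ✓ → 102
home_max = MAX(80, 108, 139, 101, 74, 108, 118, 78, 86, 102) = 139
—
[home_pts_sum: home_pts >= 93]
game_id=500: ✓ → 80
game_id=501: ✓ → 108
game_id=502: ✓ → 139
game_id=503: ✓ → 101
game_id=504: ✓ → 74
game_id=505: ✗
game_id=506: ✓ → 118
game_id=507: ✓ → 78
game_id=508: ✗
game_id=509: ✗
home_pts_sum = 80 + 108 + 139 + 101 + 74 + 118 + 78 = 698

home_max=139, home_pts_sum=698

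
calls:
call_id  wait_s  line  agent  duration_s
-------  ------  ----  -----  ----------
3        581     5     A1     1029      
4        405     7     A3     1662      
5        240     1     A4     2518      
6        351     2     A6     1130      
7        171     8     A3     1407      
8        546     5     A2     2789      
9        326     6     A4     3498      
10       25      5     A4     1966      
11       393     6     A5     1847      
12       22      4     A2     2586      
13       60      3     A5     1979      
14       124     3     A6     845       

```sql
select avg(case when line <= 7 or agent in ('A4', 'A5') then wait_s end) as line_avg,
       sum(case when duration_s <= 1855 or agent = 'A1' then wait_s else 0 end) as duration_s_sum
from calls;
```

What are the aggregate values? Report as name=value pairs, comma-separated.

[line_avg: line <= 7 or agent in ('A4', 'A5')]
call_id=3: ✓ → 581
call_id=4: ✓ → 405
call_id=5: ✓ → 240
call_id=6: ✓ → 351
call_id=7: ✗
call_id=8: ✓ → 546
call_id=9: ✓ → 326
call_id=10: ✓ → 25
call_id=11: ✓ → 393
call_id=12: ✓ → 22
call_id=13: ✓ → 60
call_id=14: ✓ → 124
line_avg = (581 + 405 + 240 + 351 + 546 + 326 + 25 + 393 + 22 + 60 + 124) / 11 = 279.3636363636
—
[duration_s_sum: duration_s <= 1855 or agent = 'A1']
call_id=3: ✓ → 581
call_id=4: ✓ → 405
call_id=5: ✗
call_id=6: ✓ → 351
call_id=7: ✓ → 171
call_id=8: ✗
call_id=9: ✗
call_id=10: ✗
call_id=11: ✓ → 393
call_id=12: ✗
call_id=13: ✗
call_id=14: ✓ → 124
duration_s_sum = 581 + 405 + 351 + 171 + 393 + 124 = 2025

line_avg=279.3636363636, duration_s_sum=2025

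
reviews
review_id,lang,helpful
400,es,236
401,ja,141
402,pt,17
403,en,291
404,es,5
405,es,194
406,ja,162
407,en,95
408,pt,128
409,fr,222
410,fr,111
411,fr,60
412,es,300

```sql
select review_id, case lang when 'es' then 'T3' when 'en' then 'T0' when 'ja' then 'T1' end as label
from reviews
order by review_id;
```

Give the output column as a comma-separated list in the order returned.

T3, T1, NULL, T0, T3, T3, T1, T0, NULL, NULL, NULL, NULL, T3

review_id=400: lang='es' → T3
review_id=401: lang='ja' → T1
review_id=402: (no match → NULL) → NULL
review_id=403: lang='en' → T0
review_id=404: lang='es' → T3
review_id=405: lang='es' → T3
review_id=406: lang='ja' → T1
review_id=407: lang='en' → T0
review_id=408: (no match → NULL) → NULL
review_id=409: (no match → NULL) → NULL
review_id=410: (no match → NULL) → NULL
review_id=411: (no match → NULL) → NULL
review_id=412: lang='es' → T3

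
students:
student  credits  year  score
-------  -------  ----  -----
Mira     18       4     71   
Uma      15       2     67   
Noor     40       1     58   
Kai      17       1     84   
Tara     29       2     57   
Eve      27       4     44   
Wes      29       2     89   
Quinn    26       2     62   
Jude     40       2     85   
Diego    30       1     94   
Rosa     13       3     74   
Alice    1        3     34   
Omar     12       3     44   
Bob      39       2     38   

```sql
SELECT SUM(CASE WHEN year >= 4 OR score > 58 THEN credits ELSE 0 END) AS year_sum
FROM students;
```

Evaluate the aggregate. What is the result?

student=Mira: ✓ → 18
student=Uma: ✓ → 15
student=Noor: ✗
student=Kai: ✓ → 17
student=Tara: ✗
student=Eve: ✓ → 27
student=Wes: ✓ → 29
student=Quinn: ✓ → 26
student=Jude: ✓ → 40
student=Diego: ✓ → 30
student=Rosa: ✓ → 13
student=Alice: ✗
student=Omar: ✗
student=Bob: ✗
year_sum = 18 + 15 + 17 + 27 + 29 + 26 + 40 + 30 + 13 = 215

215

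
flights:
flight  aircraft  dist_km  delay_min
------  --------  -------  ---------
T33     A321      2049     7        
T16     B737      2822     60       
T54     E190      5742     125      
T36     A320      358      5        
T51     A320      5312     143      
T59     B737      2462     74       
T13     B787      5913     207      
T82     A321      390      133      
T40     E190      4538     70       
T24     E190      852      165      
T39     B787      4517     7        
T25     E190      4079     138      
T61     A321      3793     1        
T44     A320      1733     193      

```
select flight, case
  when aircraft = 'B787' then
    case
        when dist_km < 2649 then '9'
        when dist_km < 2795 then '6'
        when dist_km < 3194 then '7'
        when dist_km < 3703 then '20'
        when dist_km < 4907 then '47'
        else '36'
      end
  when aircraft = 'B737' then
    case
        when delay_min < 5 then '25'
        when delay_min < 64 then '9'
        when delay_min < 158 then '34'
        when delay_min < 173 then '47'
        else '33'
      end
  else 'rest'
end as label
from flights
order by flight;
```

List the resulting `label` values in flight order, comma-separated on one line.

36, 9, rest, rest, rest, rest, 47, rest, rest, rest, rest, 34, rest, rest

flight=T13: aircraft='B787' → inner[ELSE] → 36
flight=T16: aircraft='B737' → inner[delay_min < 64] → 9
flight=T24: aircraft='E190' → outer ELSE → rest
flight=T25: aircraft='E190' → outer ELSE → rest
flight=T33: aircraft='A321' → outer ELSE → rest
flight=T36: aircraft='A320' → outer ELSE → rest
flight=T39: aircraft='B787' → inner[dist_km < 4907] → 47
flight=T40: aircraft='E190' → outer ELSE → rest
flight=T44: aircraft='A320' → outer ELSE → rest
flight=T51: aircraft='A320' → outer ELSE → rest
flight=T54: aircraft='E190' → outer ELSE → rest
flight=T59: aircraft='B737' → inner[delay_min < 158] → 34
flight=T61: aircraft='A321' → outer ELSE → rest
flight=T82: aircraft='A321' → outer ELSE → rest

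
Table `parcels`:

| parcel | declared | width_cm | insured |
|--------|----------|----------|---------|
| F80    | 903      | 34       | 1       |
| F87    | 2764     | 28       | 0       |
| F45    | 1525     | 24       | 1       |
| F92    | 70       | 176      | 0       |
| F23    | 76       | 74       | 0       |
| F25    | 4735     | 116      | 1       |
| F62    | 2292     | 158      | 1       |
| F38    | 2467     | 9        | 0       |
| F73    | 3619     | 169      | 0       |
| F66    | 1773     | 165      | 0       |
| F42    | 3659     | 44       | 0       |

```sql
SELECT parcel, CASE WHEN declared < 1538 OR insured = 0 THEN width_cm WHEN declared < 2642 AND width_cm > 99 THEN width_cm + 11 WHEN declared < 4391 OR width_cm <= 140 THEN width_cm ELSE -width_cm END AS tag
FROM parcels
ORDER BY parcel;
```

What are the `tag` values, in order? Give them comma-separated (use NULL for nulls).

74, 116, 9, 44, 24, 169, 165, 169, 34, 28, 176

parcel=F23: declared < 1538 OR insured = 0 → 74
parcel=F25: declared < 4391 OR width_cm <= 140 → 116
parcel=F38: declared < 1538 OR insured = 0 → 9
parcel=F42: declared < 1538 OR insured = 0 → 44
parcel=F45: declared < 1538 OR insured = 0 → 24
parcel=F62: declared < 2642 AND width_cm > 99 → 169
parcel=F66: declared < 1538 OR insured = 0 → 165
parcel=F73: declared < 1538 OR insured = 0 → 169
parcel=F80: declared < 1538 OR insured = 0 → 34
parcel=F87: declared < 1538 OR insured = 0 → 28
parcel=F92: declared < 1538 OR insured = 0 → 176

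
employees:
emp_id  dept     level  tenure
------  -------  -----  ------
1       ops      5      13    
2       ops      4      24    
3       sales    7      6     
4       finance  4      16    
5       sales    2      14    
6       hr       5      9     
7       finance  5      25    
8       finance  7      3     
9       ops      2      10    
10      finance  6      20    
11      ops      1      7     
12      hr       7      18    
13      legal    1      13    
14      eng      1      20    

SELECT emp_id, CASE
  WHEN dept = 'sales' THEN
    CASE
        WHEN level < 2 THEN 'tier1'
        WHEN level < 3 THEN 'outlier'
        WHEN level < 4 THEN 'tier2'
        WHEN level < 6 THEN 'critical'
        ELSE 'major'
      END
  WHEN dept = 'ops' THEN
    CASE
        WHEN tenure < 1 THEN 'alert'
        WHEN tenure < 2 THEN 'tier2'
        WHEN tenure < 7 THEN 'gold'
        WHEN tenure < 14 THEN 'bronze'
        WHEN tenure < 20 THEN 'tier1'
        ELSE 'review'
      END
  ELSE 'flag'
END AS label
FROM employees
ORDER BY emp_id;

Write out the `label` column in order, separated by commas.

bronze, review, major, flag, outlier, flag, flag, flag, bronze, flag, bronze, flag, flag, flag

emp_id=1: dept='ops' → inner[tenure < 14] → bronze
emp_id=2: dept='ops' → inner[ELSE] → review
emp_id=3: dept='sales' → inner[ELSE] → major
emp_id=4: dept='finance' → outer ELSE → flag
emp_id=5: dept='sales' → inner[level < 3] → outlier
emp_id=6: dept='hr' → outer ELSE → flag
emp_id=7: dept='finance' → outer ELSE → flag
emp_id=8: dept='finance' → outer ELSE → flag
emp_id=9: dept='ops' → inner[tenure < 14] → bronze
emp_id=10: dept='finance' → outer ELSE → flag
emp_id=11: dept='ops' → inner[tenure < 14] → bronze
emp_id=12: dept='hr' → outer ELSE → flag
emp_id=13: dept='legal' → outer ELSE → flag
emp_id=14: dept='eng' → outer ELSE → flag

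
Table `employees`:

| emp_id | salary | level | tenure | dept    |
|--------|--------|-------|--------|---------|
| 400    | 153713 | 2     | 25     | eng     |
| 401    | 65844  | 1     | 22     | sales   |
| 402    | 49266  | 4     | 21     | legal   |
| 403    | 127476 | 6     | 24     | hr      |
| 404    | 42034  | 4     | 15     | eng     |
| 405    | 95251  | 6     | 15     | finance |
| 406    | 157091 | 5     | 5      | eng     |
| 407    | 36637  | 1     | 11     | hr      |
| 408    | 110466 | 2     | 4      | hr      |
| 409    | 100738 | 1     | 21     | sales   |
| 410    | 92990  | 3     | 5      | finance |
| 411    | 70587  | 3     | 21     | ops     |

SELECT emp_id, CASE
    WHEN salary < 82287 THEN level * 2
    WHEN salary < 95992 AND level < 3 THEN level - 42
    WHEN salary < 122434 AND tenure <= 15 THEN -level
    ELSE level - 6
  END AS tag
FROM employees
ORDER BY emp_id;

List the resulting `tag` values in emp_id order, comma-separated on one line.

-4, 2, 8, 0, 8, -6, -1, 2, -2, -5, -3, 6

emp_id=400: ELSE → -4
emp_id=401: salary < 82287 → 2
emp_id=402: salary < 82287 → 8
emp_id=403: ELSE → 0
emp_id=404: salary < 82287 → 8
emp_id=405: salary < 122434 AND tenure <= 15 → -6
emp_id=406: ELSE → -1
emp_id=407: salary < 82287 → 2
emp_id=408: salary < 122434 AND tenure <= 15 → -2
emp_id=409: ELSE → -5
emp_id=410: salary < 122434 AND tenure <= 15 → -3
emp_id=411: salary < 82287 → 6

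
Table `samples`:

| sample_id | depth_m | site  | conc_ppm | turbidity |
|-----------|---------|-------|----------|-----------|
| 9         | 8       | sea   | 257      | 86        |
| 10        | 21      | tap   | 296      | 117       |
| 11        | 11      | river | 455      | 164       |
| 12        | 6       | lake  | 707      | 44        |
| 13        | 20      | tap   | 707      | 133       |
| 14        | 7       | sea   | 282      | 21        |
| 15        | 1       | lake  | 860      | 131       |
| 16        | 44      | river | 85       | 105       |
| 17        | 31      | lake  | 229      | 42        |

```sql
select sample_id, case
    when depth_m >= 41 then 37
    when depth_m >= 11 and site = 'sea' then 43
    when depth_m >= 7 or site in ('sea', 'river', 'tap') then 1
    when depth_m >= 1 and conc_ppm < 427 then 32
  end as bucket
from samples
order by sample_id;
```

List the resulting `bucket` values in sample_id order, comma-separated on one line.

1, 1, 1, NULL, 1, 1, NULL, 37, 1

sample_id=9: depth_m >= 7 or site in ('sea', 'river', 'tap') → 1
sample_id=10: depth_m >= 7 or site in ('sea', 'river', 'tap') → 1
sample_id=11: depth_m >= 7 or site in ('sea', 'river', 'tap') → 1
sample_id=12: (no match → NULL) → NULL
sample_id=13: depth_m >= 7 or site in ('sea', 'river', 'tap') → 1
sample_id=14: depth_m >= 7 or site in ('sea', 'river', 'tap') → 1
sample_id=15: (no match → NULL) → NULL
sample_id=16: depth_m >= 41 → 37
sample_id=17: depth_m >= 7 or site in ('sea', 'river', 'tap') → 1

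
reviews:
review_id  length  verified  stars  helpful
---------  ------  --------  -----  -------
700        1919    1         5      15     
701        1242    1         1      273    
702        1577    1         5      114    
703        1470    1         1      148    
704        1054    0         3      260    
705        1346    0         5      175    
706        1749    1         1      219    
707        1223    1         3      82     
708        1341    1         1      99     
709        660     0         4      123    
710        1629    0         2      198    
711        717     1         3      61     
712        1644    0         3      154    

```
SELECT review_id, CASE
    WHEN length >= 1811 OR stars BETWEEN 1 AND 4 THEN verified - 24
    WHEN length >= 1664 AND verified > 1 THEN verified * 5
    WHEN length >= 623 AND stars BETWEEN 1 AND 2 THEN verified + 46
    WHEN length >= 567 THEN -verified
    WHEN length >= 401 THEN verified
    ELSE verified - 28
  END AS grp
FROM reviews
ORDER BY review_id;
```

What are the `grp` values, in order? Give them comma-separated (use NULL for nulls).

review_id=700: length >= 1811 OR stars BETWEEN 1 AND 4 → -23
review_id=701: length >= 1811 OR stars BETWEEN 1 AND 4 → -23
review_id=702: length >= 567 → -1
review_id=703: length >= 1811 OR stars BETWEEN 1 AND 4 → -23
review_id=704: length >= 1811 OR stars BETWEEN 1 AND 4 → -24
review_id=705: length >= 567 → 0
review_id=706: length >= 1811 OR stars BETWEEN 1 AND 4 → -23
review_id=707: length >= 1811 OR stars BETWEEN 1 AND 4 → -23
review_id=708: length >= 1811 OR stars BETWEEN 1 AND 4 → -23
review_id=709: length >= 1811 OR stars BETWEEN 1 AND 4 → -24
review_id=710: length >= 1811 OR stars BETWEEN 1 AND 4 → -24
review_id=711: length >= 1811 OR stars BETWEEN 1 AND 4 → -23
review_id=712: length >= 1811 OR stars BETWEEN 1 AND 4 → -24

-23, -23, -1, -23, -24, 0, -23, -23, -23, -24, -24, -23, -24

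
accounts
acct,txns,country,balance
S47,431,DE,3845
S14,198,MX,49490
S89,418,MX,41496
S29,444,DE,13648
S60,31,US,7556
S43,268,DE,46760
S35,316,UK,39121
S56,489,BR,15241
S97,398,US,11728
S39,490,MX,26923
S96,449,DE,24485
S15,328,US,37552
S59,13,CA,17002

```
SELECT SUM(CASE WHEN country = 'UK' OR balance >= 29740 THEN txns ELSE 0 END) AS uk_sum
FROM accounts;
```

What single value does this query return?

1528

acct=S47: ✗
acct=S14: ✓ → 198
acct=S89: ✓ → 418
acct=S29: ✗
acct=S60: ✗
acct=S43: ✓ → 268
acct=S35: ✓ → 316
acct=S56: ✗
acct=S97: ✗
acct=S39: ✗
acct=S96: ✗
acct=S15: ✓ → 328
acct=S59: ✗
uk_sum = 198 + 418 + 268 + 316 + 328 = 1528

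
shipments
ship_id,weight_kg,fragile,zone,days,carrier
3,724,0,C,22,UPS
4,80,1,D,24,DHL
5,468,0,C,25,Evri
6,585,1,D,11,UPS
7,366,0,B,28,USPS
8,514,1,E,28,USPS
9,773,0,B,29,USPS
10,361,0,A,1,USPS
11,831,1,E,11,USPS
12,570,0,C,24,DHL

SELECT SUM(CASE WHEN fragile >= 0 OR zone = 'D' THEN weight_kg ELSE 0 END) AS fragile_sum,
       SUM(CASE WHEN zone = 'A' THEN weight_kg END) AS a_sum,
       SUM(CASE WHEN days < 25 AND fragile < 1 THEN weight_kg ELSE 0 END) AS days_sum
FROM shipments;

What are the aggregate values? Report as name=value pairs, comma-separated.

[fragile_sum: fragile >= 0 OR zone = 'D']
ship_id=3: ✓ → 724
ship_id=4: ✓ → 80
ship_id=5: ✓ → 468
ship_id=6: ✓ → 585
ship_id=7: ✓ → 366
ship_id=8: ✓ → 514
ship_id=9: ✓ → 773
ship_id=10: ✓ → 361
ship_id=11: ✓ → 831
ship_id=12: ✓ → 570
fragile_sum = 724 + 80 + 468 + 585 + 366 + 514 + 773 + 361 + 831 + 570 = 5272
—
[a_sum: zone = 'A']
ship_id=3: ✗
ship_id=4: ✗
ship_id=5: ✗
ship_id=6: ✗
ship_id=7: ✗
ship_id=8: ✗
ship_id=9: ✗
ship_id=10: ✓ → 361
ship_id=11: ✗
ship_id=12: ✗
a_sum = 361
—
[days_sum: days < 25 AND fragile < 1]
ship_id=3: ✓ → 724
ship_id=4: ✗
ship_id=5: ✗
ship_id=6: ✗
ship_id=7: ✗
ship_id=8: ✗
ship_id=9: ✗
ship_id=10: ✓ → 361
ship_id=11: ✗
ship_id=12: ✓ → 570
days_sum = 724 + 361 + 570 = 1655

fragile_sum=5272, a_sum=361, days_sum=1655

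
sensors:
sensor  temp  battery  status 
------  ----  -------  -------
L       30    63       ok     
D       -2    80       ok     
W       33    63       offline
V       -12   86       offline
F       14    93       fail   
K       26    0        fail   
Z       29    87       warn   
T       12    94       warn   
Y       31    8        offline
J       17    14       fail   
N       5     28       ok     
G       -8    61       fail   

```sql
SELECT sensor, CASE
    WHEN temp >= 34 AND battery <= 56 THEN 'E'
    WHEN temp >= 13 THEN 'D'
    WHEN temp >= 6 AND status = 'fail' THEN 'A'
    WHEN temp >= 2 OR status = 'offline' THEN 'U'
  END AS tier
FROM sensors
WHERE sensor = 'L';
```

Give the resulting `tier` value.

sensor = L: temp=30, battery=63, status=ok.
temp >= 34 AND battery <= 56 → false
temp >= 13 → true → D

D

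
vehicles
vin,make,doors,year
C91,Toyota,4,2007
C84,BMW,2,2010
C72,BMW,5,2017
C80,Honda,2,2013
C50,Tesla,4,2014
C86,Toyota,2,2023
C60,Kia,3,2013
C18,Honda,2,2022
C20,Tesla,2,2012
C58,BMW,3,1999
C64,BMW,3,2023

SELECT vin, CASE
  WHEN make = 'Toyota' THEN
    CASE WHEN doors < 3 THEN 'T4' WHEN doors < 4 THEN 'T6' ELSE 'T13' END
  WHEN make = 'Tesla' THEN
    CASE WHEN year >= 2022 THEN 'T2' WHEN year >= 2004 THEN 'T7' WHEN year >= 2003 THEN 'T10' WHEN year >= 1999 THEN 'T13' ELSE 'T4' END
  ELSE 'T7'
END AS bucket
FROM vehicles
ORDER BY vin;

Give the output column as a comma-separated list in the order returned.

vin=C18: make='Honda' → outer ELSE → T7
vin=C20: make='Tesla' → inner[year >= 2004] → T7
vin=C50: make='Tesla' → inner[year >= 2004] → T7
vin=C58: make='BMW' → outer ELSE → T7
vin=C60: make='Kia' → outer ELSE → T7
vin=C64: make='BMW' → outer ELSE → T7
vin=C72: make='BMW' → outer ELSE → T7
vin=C80: make='Honda' → outer ELSE → T7
vin=C84: make='BMW' → outer ELSE → T7
vin=C86: make='Toyota' → inner[doors < 3] → T4
vin=C91: make='Toyota' → inner[ELSE] → T13

T7, T7, T7, T7, T7, T7, T7, T7, T7, T4, T13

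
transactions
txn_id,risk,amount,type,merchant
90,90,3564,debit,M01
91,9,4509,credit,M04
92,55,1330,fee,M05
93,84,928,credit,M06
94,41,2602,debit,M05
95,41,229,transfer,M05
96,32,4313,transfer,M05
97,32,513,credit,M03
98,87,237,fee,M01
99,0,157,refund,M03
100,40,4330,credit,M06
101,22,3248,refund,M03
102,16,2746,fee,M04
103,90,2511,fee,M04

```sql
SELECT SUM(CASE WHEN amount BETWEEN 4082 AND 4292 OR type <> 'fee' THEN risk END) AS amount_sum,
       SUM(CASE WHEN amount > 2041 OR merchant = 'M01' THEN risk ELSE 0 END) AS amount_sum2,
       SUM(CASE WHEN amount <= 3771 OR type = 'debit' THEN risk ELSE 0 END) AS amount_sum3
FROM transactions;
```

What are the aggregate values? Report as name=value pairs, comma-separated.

amount_sum=391, amount_sum2=427, amount_sum3=558

[amount_sum: amount BETWEEN 4082 AND 4292 OR type <> 'fee']
txn_id=90: ✓ → 90
txn_id=91: ✓ → 9
txn_id=92: ✗
txn_id=93: ✓ → 84
txn_id=94: ✓ → 41
txn_id=95: ✓ → 41
txn_id=96: ✓ → 32
txn_id=97: ✓ → 32
txn_id=98: ✗
txn_id=99: ✓ → 0
txn_id=100: ✓ → 40
txn_id=101: ✓ → 22
txn_id=102: ✗
txn_id=103: ✗
amount_sum = 90 + 9 + 84 + 41 + 41 + 32 + 32 + 40 + 22 = 391
—
[amount_sum2: amount > 2041 OR merchant = 'M01']
txn_id=90: ✓ → 90
txn_id=91: ✓ → 9
txn_id=92: ✗
txn_id=93: ✗
txn_id=94: ✓ → 41
txn_id=95: ✗
txn_id=96: ✓ → 32
txn_id=97: ✗
txn_id=98: ✓ → 87
txn_id=99: ✗
txn_id=100: ✓ → 40
txn_id=101: ✓ → 22
txn_id=102: ✓ → 16
txn_id=103: ✓ → 90
amount_sum2 = 90 + 9 + 41 + 32 + 87 + 40 + 22 + 16 + 90 = 427
—
[amount_sum3: amount <= 3771 OR type = 'debit']
txn_id=90: ✓ → 90
txn_id=91: ✗
txn_id=92: ✓ → 55
txn_id=93: ✓ → 84
txn_id=94: ✓ → 41
txn_id=95: ✓ → 41
txn_id=96: ✗
txn_id=97: ✓ → 32
txn_id=98: ✓ → 87
txn_id=99: ✓ → 0
txn_id=100: ✗
txn_id=101: ✓ → 22
txn_id=102: ✓ → 16
txn_id=103: ✓ → 90
amount_sum3 = 90 + 55 + 84 + 41 + 41 + 32 + 87 + 22 + 16 + 90 = 558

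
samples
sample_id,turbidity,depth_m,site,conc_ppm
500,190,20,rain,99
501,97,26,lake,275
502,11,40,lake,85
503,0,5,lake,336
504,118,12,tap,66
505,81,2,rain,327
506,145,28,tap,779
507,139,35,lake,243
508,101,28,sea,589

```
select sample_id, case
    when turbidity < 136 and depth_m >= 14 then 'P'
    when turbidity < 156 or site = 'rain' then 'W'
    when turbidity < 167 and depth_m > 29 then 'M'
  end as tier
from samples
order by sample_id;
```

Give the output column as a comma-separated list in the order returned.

W, P, P, W, W, W, W, W, P

sample_id=500: turbidity < 156 or site = 'rain' → W
sample_id=501: turbidity < 136 and depth_m >= 14 → P
sample_id=502: turbidity < 136 and depth_m >= 14 → P
sample_id=503: turbidity < 156 or site = 'rain' → W
sample_id=504: turbidity < 156 or site = 'rain' → W
sample_id=505: turbidity < 156 or site = 'rain' → W
sample_id=506: turbidity < 156 or site = 'rain' → W
sample_id=507: turbidity < 156 or site = 'rain' → W
sample_id=508: turbidity < 136 and depth_m >= 14 → P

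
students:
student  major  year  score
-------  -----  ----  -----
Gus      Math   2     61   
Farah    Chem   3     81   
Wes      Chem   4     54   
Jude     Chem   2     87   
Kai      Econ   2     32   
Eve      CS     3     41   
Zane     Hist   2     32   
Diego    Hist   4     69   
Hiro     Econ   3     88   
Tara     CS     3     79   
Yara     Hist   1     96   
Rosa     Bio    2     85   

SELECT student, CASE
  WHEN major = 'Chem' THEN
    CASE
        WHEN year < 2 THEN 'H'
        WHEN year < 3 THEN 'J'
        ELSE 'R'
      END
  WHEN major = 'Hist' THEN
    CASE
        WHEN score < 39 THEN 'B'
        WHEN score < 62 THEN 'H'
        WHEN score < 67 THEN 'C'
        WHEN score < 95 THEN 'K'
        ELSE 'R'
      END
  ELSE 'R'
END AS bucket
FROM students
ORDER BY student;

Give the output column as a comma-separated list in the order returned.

K, R, R, R, R, J, R, R, R, R, R, B

student=Diego: major='Hist' → inner[score < 95] → K
student=Eve: major='CS' → outer ELSE → R
student=Farah: major='Chem' → inner[ELSE] → R
student=Gus: major='Math' → outer ELSE → R
student=Hiro: major='Econ' → outer ELSE → R
student=Jude: major='Chem' → inner[year < 3] → J
student=Kai: major='Econ' → outer ELSE → R
student=Rosa: major='Bio' → outer ELSE → R
student=Tara: major='CS' → outer ELSE → R
student=Wes: major='Chem' → inner[ELSE] → R
student=Yara: major='Hist' → inner[ELSE] → R
student=Zane: major='Hist' → inner[score < 39] → B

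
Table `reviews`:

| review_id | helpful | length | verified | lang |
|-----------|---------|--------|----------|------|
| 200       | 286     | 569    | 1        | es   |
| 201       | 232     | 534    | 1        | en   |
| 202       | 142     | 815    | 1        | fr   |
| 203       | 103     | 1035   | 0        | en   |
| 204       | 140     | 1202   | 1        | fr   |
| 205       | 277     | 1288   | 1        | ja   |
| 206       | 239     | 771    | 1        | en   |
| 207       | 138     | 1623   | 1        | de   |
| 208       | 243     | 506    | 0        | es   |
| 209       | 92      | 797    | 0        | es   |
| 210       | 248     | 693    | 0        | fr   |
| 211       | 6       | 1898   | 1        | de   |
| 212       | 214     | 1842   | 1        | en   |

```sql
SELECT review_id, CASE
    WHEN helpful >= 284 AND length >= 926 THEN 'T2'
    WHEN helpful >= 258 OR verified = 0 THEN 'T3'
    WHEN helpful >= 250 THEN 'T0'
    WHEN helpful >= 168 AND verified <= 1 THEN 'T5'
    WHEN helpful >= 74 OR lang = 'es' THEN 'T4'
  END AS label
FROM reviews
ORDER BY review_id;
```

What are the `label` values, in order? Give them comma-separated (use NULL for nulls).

review_id=200: helpful >= 258 OR verified = 0 → T3
review_id=201: helpful >= 168 AND verified <= 1 → T5
review_id=202: helpful >= 74 OR lang = 'es' → T4
review_id=203: helpful >= 258 OR verified = 0 → T3
review_id=204: helpful >= 74 OR lang = 'es' → T4
review_id=205: helpful >= 258 OR verified = 0 → T3
review_id=206: helpful >= 168 AND verified <= 1 → T5
review_id=207: helpful >= 74 OR lang = 'es' → T4
review_id=208: helpful >= 258 OR verified = 0 → T3
review_id=209: helpful >= 258 OR verified = 0 → T3
review_id=210: helpful >= 258 OR verified = 0 → T3
review_id=211: (no match → NULL) → NULL
review_id=212: helpful >= 168 AND verified <= 1 → T5

T3, T5, T4, T3, T4, T3, T5, T4, T3, T3, T3, NULL, T5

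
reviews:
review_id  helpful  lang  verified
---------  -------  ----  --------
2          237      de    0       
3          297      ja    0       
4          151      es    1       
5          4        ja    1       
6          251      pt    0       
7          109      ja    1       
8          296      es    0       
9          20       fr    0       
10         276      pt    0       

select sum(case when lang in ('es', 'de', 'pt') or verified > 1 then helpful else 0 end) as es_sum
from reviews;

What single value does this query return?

1211

review_id=2: ✓ → 237
review_id=3: ✗
review_id=4: ✓ → 151
review_id=5: ✗
review_id=6: ✓ → 251
review_id=7: ✗
review_id=8: ✓ → 296
review_id=9: ✗
review_id=10: ✓ → 276
es_sum = 237 + 151 + 251 + 296 + 276 = 1211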